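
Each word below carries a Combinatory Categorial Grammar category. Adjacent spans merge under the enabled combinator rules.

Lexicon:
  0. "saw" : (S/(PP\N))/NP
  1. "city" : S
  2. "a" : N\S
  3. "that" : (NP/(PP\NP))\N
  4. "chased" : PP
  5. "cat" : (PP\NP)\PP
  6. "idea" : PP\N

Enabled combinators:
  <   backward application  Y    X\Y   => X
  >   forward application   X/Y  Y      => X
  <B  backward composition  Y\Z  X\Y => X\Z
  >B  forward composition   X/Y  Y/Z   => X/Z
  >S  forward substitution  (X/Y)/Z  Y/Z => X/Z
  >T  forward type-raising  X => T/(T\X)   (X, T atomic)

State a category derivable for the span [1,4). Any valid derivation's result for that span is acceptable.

[0,7] S   >
  [0,6] S/(PP\N)   >
    [0,1] "saw" : (S/(PP\N))/NP
    [1,6] NP   >
      [1,4] NP/(PP\NP)   <
        [1,3] N   >
          [1,2] N/(N\S)   >T
            [1,2] "city" : S
          [2,3] "a" : N\S
        [3,4] "that" : (NP/(PP\NP))\N
      [4,6] PP\NP   <
        [4,5] "chased" : PP
        [5,6] "cat" : (PP\NP)\PP
  [6,7] "idea" : PP\N

NP/(PP\NP)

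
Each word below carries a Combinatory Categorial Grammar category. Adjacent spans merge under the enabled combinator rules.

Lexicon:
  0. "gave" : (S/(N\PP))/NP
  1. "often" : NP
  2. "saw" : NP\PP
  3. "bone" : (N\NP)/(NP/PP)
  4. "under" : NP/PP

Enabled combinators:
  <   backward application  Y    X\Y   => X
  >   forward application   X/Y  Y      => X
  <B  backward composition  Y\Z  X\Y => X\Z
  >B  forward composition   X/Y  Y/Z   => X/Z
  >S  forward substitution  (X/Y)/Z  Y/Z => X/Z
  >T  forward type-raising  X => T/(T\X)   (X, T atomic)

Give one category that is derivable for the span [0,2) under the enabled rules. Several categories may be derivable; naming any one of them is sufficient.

S/(N\PP)

[0,5] S   >
  [0,2] S/(N\PP)   >
    [0,1] "gave" : (S/(N\PP))/NP
    [1,2] "often" : NP
  [2,5] N\PP   <B
    [2,3] "saw" : NP\PP
    [3,5] N\NP   >
      [3,4] "bone" : (N\NP)/(NP/PP)
      [4,5] "under" : NP/PP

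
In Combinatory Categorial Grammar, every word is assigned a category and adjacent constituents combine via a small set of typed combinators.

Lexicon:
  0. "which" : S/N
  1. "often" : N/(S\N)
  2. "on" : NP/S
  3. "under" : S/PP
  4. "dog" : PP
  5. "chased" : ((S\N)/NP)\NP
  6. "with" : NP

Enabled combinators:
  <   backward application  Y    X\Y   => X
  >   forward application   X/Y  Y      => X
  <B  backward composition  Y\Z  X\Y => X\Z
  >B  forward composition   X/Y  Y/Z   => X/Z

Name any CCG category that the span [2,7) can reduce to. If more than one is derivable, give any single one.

S\N

[0,7] S   >
  [0,1] "which" : S/N
  [1,7] N   >
    [1,2] "often" : N/(S\N)
    [2,7] S\N   >
      [2,6] (S\N)/NP   <
        [2,5] NP   >
          [2,4] NP/PP   >B
            [2,3] "on" : NP/S
            [3,4] "under" : S/PP
          [4,5] "dog" : PP
        [5,6] "chased" : ((S\N)/NP)\NP
      [6,7] "with" : NP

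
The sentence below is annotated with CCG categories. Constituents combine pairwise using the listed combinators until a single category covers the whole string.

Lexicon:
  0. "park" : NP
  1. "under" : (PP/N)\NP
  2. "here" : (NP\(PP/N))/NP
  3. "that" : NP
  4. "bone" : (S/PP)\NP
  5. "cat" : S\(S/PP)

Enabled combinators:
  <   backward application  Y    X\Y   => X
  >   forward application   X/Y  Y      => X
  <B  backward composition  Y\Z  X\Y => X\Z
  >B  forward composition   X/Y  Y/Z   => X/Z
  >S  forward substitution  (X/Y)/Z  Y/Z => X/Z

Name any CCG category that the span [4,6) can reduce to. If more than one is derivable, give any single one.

S\NP

[0,6] S   <
  [0,1] "park" : NP
  [1,6] S\NP   <B
    [1,4] NP\NP   <B
      [1,2] "under" : (PP/N)\NP
      [2,4] NP\(PP/N)   >
        [2,3] "here" : (NP\(PP/N))/NP
        [3,4] "that" : NP
    [4,6] S\NP   <B
      [4,5] "bone" : (S/PP)\NP
      [5,6] "cat" : S\(S/PP)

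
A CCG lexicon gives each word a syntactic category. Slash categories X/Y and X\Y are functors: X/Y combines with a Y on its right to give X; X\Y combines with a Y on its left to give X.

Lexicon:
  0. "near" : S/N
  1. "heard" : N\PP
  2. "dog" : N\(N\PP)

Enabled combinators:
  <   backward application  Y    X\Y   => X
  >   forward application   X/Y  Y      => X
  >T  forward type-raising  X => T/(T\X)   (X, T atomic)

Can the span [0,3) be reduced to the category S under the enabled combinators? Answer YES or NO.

YES

[0,3] S   >
  [0,1] "near" : S/N
  [1,3] N   <
    [1,2] "heard" : N\PP
    [2,3] "dog" : N\(N\PP)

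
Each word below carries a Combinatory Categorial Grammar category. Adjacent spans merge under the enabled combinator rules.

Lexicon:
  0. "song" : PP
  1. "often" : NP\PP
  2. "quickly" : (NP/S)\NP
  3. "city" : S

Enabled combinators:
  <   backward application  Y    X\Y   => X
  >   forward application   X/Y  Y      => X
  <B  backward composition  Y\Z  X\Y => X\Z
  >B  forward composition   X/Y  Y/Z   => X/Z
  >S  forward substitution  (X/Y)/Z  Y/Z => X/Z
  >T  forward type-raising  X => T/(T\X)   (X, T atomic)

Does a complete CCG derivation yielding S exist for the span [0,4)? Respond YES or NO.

NO

PP NP\PP (NP/S)\NP S
CKY chart[0,4] = {N/(N\NP), NP, NP/(NP\NP), NP/(S\S), PP/(PP\NP), S/(S\NP)}; S ∉ chart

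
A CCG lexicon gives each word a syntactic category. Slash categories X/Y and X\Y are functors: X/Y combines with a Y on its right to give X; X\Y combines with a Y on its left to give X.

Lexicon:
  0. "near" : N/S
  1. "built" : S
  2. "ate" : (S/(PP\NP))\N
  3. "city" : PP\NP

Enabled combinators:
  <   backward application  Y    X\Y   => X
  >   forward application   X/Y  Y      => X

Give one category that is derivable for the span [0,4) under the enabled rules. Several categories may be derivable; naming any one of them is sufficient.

[0,4] S   >
  [0,3] S/(PP\NP)   <
    [0,2] N   >
      [0,1] "near" : N/S
      [1,2] "built" : S
    [2,3] "ate" : (S/(PP\NP))\N
  [3,4] "city" : PP\NP

S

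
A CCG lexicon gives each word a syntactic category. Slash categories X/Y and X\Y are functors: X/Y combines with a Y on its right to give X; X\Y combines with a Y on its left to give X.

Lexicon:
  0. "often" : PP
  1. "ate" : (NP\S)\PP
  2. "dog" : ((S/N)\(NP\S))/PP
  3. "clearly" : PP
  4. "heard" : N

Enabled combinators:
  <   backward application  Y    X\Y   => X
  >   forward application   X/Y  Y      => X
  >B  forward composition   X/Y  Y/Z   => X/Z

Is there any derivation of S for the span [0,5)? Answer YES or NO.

[0,5] S   >
  [0,4] S/N   <
    [0,2] NP\S   <
      [0,1] "often" : PP
      [1,2] "ate" : (NP\S)\PP
    [2,4] (S/N)\(NP\S)   >
      [2,3] "dog" : ((S/N)\(NP\S))/PP
      [3,4] "clearly" : PP
  [4,5] "heard" : N

YES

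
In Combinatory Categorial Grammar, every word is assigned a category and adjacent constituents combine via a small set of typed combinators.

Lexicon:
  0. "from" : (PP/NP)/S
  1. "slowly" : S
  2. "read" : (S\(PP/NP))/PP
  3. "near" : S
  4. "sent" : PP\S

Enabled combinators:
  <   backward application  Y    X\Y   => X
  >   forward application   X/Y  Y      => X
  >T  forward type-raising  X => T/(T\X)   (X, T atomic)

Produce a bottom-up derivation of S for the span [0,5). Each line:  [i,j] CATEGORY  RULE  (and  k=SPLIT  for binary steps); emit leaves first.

[0,1] (PP/NP)/S  lex  "from"
[1,2] S  lex  "slowly"
[0,2] PP/NP  >  k=1
[2,3] (S\(PP/NP))/PP  lex  "read"
[3,4] S  lex  "near"
[3,4] PP/(PP\S)  >T
[4,5] PP\S  lex  "sent"
[3,5] PP  >  k=4
[2,5] S\(PP/NP)  >  k=3
[0,5] S  <  k=2

[0,5] S   <
  [0,2] PP/NP   >
    [0,1] "from" : (PP/NP)/S
    [1,2] "slowly" : S
  [2,5] S\(PP/NP)   >
    [2,3] "read" : (S\(PP/NP))/PP
    [3,5] PP   >
      [3,4] PP/(PP\S)   >T
        [3,4] "near" : S
      [4,5] "sent" : PP\S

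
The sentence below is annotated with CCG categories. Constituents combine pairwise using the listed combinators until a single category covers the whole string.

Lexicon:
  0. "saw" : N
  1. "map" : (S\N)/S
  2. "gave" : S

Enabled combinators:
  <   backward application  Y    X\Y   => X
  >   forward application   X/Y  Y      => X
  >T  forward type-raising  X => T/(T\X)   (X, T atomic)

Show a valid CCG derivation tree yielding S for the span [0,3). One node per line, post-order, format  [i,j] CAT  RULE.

[0,1] N  lex  "saw"
[0,1] S/(S\N)  >T
[1,2] (S\N)/S  lex  "map"
[2,3] S  lex  "gave"
[1,3] S\N  >  k=2
[0,3] S  >  k=1

[0,3] S   >
  [0,1] S/(S\N)   >T
    [0,1] "saw" : N
  [1,3] S\N   >
    [1,2] "map" : (S\N)/S
    [2,3] "gave" : S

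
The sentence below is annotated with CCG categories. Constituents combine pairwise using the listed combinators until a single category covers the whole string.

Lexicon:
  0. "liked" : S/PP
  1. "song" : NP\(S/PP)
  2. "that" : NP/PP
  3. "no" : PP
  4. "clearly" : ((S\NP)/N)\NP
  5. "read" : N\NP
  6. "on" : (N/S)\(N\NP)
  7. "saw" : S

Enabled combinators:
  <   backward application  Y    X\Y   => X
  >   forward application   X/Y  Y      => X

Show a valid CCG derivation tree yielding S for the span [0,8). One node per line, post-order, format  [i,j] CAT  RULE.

[0,1] S/PP  lex  "liked"
[1,2] NP\(S/PP)  lex  "song"
[0,2] NP  <  k=1
[2,3] NP/PP  lex  "that"
[3,4] PP  lex  "no"
[2,4] NP  >  k=3
[4,5] ((S\NP)/N)\NP  lex  "clearly"
[2,5] (S\NP)/N  <  k=4
[5,6] N\NP  lex  "read"
[6,7] (N/S)\(N\NP)  lex  "on"
[5,7] N/S  <  k=6
[7,8] S  lex  "saw"
[5,8] N  >  k=7
[2,8] S\NP  >  k=5
[0,8] S  <  k=2

[0,8] S   <
  [0,2] NP   <
    [0,1] "liked" : S/PP
    [1,2] "song" : NP\(S/PP)
  [2,8] S\NP   >
    [2,5] (S\NP)/N   <
      [2,4] NP   >
        [2,3] "that" : NP/PP
        [3,4] "no" : PP
      [4,5] "clearly" : ((S\NP)/N)\NP
    [5,8] N   >
      [5,7] N/S   <
        [5,6] "read" : N\NP
        [6,7] "on" : (N/S)\(N\NP)
      [7,8] "saw" : S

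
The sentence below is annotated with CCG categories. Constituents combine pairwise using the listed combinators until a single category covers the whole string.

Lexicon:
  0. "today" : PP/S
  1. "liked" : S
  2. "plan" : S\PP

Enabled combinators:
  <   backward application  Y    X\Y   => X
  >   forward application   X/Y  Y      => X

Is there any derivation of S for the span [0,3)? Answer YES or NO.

YES

[0,3] S   <
  [0,2] PP   >
    [0,1] "today" : PP/S
    [1,2] "liked" : S
  [2,3] "plan" : S\PP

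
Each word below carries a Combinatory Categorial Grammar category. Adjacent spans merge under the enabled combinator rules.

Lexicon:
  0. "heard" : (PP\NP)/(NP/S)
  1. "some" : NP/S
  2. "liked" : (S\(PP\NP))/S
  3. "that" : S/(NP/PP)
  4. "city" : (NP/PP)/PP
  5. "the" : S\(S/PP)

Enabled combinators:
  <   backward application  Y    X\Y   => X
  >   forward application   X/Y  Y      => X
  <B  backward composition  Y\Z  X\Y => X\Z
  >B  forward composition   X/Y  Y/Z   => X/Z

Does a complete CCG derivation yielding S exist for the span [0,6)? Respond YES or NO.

YES

[0,6] S   <
  [0,2] PP\NP   >
    [0,1] "heard" : (PP\NP)/(NP/S)
    [1,2] "some" : NP/S
  [2,6] S\(PP\NP)   >
    [2,3] "liked" : (S\(PP\NP))/S
    [3,6] S   <
      [3,5] S/PP   >B
        [3,4] "that" : S/(NP/PP)
        [4,5] "city" : (NP/PP)/PP
      [5,6] "the" : S\(S/PP)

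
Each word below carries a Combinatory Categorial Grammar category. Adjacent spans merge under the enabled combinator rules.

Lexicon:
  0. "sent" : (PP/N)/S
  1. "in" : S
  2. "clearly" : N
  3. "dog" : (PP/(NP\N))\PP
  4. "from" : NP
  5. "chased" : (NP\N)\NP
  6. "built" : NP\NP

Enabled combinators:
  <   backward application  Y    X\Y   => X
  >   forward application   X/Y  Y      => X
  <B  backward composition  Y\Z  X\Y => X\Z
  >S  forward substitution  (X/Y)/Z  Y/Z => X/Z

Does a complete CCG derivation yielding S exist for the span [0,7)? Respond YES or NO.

NO

(PP/N)/S S N (PP/(NP\N))\PP NP (NP\N)\NP NP\NP
CKY chart[0,7] = {PP}; S ∉ chart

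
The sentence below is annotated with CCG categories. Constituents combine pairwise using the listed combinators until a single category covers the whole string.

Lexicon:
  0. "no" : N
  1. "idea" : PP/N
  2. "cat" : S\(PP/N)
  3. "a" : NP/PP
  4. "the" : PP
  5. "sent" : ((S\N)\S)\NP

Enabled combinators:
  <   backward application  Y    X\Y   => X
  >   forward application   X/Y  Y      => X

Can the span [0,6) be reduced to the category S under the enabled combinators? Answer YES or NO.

[0,6] S   <
  [0,1] "no" : N
  [1,6] S\N   <
    [1,3] S   <
      [1,2] "idea" : PP/N
      [2,3] "cat" : S\(PP/N)
    [3,6] (S\N)\S   <
      [3,5] NP   >
        [3,4] "a" : NP/PP
        [4,5] "the" : PP
      [5,6] "sent" : ((S\N)\S)\NP

YES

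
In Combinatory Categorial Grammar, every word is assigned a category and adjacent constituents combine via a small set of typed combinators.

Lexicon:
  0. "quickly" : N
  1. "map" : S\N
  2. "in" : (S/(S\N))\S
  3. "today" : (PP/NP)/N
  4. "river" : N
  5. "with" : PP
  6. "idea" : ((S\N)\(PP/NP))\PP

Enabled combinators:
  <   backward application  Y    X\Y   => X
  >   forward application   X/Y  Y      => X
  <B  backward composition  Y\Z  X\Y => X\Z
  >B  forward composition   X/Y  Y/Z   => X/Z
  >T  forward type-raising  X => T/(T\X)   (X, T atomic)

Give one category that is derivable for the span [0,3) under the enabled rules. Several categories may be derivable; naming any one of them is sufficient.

S/(S\N)

[0,7] S   >
  [0,3] S/(S\N)   <
    [0,2] S   >
      [0,1] S/(S\N)   >T
        [0,1] "quickly" : N
      [1,2] "map" : S\N
    [2,3] "in" : (S/(S\N))\S
  [3,7] S\N   <
    [3,5] PP/NP   >
      [3,4] "today" : (PP/NP)/N
      [4,5] "river" : N
    [5,7] (S\N)\(PP/NP)   <
      [5,6] "with" : PP
      [6,7] "idea" : ((S\N)\(PP/NP))\PP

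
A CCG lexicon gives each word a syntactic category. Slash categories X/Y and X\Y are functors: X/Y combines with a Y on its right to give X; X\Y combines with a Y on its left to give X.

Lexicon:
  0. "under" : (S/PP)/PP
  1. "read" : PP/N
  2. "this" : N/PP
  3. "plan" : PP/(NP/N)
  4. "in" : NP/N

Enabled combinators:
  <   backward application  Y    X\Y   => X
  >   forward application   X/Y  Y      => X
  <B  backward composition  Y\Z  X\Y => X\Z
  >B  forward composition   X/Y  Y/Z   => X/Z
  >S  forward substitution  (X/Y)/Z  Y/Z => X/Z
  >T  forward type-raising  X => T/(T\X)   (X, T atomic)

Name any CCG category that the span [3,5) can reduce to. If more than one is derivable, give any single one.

[0,5] S   >
  [0,3] S/PP   >S
    [0,1] "under" : (S/PP)/PP
    [1,3] PP/PP   >B
      [1,2] "read" : PP/N
      [2,3] "this" : N/PP
  [3,5] PP   >
    [3,4] "plan" : PP/(NP/N)
    [4,5] "in" : NP/N

PP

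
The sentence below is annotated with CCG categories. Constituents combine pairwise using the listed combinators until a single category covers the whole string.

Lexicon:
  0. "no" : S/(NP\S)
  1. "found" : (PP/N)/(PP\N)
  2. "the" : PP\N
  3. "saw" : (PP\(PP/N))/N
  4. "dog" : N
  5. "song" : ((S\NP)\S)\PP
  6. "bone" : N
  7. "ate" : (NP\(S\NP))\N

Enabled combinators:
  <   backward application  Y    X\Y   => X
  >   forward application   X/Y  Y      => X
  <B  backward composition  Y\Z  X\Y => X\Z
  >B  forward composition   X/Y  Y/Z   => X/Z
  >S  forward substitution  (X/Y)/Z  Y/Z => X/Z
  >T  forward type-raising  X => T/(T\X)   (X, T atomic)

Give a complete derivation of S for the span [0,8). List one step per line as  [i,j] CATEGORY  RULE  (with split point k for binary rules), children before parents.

[0,8] S   >
  [0,1] "no" : S/(NP\S)
  [1,8] NP\S   <B
    [1,6] (S\NP)\S   <
      [1,5] PP   <
        [1,3] PP/N   >
          [1,2] "found" : (PP/N)/(PP\N)
          [2,3] "the" : PP\N
        [3,5] PP\(PP/N)   >
          [3,4] "saw" : (PP\(PP/N))/N
          [4,5] "dog" : N
      [5,6] "song" : ((S\NP)\S)\PP
    [6,8] NP\(S\NP)   <
      [6,7] "bone" : N
      [7,8] "ate" : (NP\(S\NP))\N

[0,1] S/(NP\S)  lex  "no"
[1,2] (PP/N)/(PP\N)  lex  "found"
[2,3] PP\N  lex  "the"
[1,3] PP/N  >  k=2
[3,4] (PP\(PP/N))/N  lex  "saw"
[4,5] N  lex  "dog"
[3,5] PP\(PP/N)  >  k=4
[1,5] PP  <  k=3
[5,6] ((S\NP)\S)\PP  lex  "song"
[1,6] (S\NP)\S  <  k=5
[6,7] N  lex  "bone"
[7,8] (NP\(S\NP))\N  lex  "ate"
[6,8] NP\(S\NP)  <  k=7
[1,8] NP\S  <B  k=6
[0,8] S  >  k=1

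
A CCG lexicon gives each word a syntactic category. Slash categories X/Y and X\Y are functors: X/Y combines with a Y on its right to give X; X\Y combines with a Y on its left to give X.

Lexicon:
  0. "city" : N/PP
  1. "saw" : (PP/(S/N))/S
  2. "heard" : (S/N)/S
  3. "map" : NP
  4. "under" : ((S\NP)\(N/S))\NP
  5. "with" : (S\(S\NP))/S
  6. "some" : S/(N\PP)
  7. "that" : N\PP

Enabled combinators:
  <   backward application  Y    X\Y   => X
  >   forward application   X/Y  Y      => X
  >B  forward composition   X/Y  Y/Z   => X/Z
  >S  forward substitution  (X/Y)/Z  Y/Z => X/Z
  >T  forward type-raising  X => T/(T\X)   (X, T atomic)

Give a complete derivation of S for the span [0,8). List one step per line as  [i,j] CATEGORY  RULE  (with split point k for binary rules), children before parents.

[0,8] S   <
  [0,5] S\NP   <
    [0,3] N/S   >B
      [0,1] "city" : N/PP
      [1,3] PP/S   >S
        [1,2] "saw" : (PP/(S/N))/S
        [2,3] "heard" : (S/N)/S
    [3,5] (S\NP)\(N/S)   <
      [3,4] "map" : NP
      [4,5] "under" : ((S\NP)\(N/S))\NP
  [5,8] S\(S\NP)   >
    [5,6] "with" : (S\(S\NP))/S
    [6,8] S   >
      [6,7] "some" : S/(N\PP)
      [7,8] "that" : N\PP

[0,1] N/PP  lex  "city"
[1,2] (PP/(S/N))/S  lex  "saw"
[2,3] (S/N)/S  lex  "heard"
[1,3] PP/S  >S  k=2
[0,3] N/S  >B  k=1
[3,4] NP  lex  "map"
[4,5] ((S\NP)\(N/S))\NP  lex  "under"
[3,5] (S\NP)\(N/S)  <  k=4
[0,5] S\NP  <  k=3
[5,6] (S\(S\NP))/S  lex  "with"
[6,7] S/(N\PP)  lex  "some"
[7,8] N\PP  lex  "that"
[6,8] S  >  k=7
[5,8] S\(S\NP)  >  k=6
[0,8] S  <  k=5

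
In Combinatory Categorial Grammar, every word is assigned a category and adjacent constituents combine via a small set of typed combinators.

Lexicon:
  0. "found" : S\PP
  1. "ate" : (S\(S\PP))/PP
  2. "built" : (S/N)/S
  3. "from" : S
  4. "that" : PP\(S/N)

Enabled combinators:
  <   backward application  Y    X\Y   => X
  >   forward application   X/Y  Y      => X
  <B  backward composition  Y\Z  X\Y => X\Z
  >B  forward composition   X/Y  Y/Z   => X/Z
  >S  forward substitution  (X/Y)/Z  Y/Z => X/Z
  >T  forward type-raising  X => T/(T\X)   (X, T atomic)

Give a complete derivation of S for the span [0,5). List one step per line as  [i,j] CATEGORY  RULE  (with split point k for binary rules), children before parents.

[0,1] S\PP  lex  "found"
[1,2] (S\(S\PP))/PP  lex  "ate"
[2,3] (S/N)/S  lex  "built"
[3,4] S  lex  "from"
[2,4] S/N  >  k=3
[4,5] PP\(S/N)  lex  "that"
[2,5] PP  <  k=4
[1,5] S\(S\PP)  >  k=2
[0,5] S  <  k=1

[0,5] S   <
  [0,1] "found" : S\PP
  [1,5] S\(S\PP)   >
    [1,2] "ate" : (S\(S\PP))/PP
    [2,5] PP   <
      [2,4] S/N   >
        [2,3] "built" : (S/N)/S
        [3,4] "from" : S
      [4,5] "that" : PP\(S/N)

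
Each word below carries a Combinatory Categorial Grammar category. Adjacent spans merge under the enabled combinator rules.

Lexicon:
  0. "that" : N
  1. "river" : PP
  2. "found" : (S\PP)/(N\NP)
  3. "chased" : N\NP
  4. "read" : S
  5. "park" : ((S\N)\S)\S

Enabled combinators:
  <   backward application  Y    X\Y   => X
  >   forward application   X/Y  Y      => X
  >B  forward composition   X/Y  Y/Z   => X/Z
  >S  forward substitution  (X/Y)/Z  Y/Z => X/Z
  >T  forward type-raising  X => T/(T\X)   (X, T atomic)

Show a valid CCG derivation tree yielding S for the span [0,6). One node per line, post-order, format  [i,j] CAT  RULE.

[0,6] S   <
  [0,1] "that" : N
  [1,6] S\N   <
    [1,4] S   >
      [1,2] S/(S\PP)   >T
        [1,2] "river" : PP
      [2,4] S\PP   >
        [2,3] "found" : (S\PP)/(N\NP)
        [3,4] "chased" : N\NP
    [4,6] (S\N)\S   <
      [4,5] "read" : S
      [5,6] "park" : ((S\N)\S)\S

[0,1] N  lex  "that"
[1,2] PP  lex  "river"
[1,2] S/(S\PP)  >T
[2,3] (S\PP)/(N\NP)  lex  "found"
[3,4] N\NP  lex  "chased"
[2,4] S\PP  >  k=3
[1,4] S  >  k=2
[4,5] S  lex  "read"
[5,6] ((S\N)\S)\S  lex  "park"
[4,6] (S\N)\S  <  k=5
[1,6] S\N  <  k=4
[0,6] S  <  k=1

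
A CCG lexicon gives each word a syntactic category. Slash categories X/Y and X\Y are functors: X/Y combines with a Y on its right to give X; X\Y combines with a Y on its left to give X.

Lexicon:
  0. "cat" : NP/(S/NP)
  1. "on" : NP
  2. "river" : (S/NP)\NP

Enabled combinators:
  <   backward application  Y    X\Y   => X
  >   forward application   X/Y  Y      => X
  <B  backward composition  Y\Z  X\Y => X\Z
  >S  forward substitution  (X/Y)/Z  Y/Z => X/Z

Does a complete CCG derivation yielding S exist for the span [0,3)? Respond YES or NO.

NP/(S/NP) NP (S/NP)\NP
CKY chart[0,3] = {NP}; S ∉ chart

NO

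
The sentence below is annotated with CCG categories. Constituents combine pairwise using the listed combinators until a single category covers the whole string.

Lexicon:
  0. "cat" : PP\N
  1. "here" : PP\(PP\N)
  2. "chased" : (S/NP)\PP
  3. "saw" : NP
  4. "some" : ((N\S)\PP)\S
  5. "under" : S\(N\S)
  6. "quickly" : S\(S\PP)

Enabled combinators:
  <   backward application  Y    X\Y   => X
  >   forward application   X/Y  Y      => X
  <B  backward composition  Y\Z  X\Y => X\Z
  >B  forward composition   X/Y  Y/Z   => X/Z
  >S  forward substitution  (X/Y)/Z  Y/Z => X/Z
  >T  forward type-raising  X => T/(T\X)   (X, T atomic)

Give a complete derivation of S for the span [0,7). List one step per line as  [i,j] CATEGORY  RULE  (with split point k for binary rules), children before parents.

[0,7] S   <
  [0,6] S\PP   <B
    [0,5] (N\S)\PP   <
      [0,4] S   >
        [0,3] S/NP   <
          [0,2] PP   <
            [0,1] "cat" : PP\N
            [1,2] "here" : PP\(PP\N)
          [2,3] "chased" : (S/NP)\PP
        [3,4] "saw" : NP
      [4,5] "some" : ((N\S)\PP)\S
    [5,6] "under" : S\(N\S)
  [6,7] "quickly" : S\(S\PP)

[0,1] PP\N  lex  "cat"
[1,2] PP\(PP\N)  lex  "here"
[0,2] PP  <  k=1
[2,3] (S/NP)\PP  lex  "chased"
[0,3] S/NP  <  k=2
[3,4] NP  lex  "saw"
[0,4] S  >  k=3
[4,5] ((N\S)\PP)\S  lex  "some"
[0,5] (N\S)\PP  <  k=4
[5,6] S\(N\S)  lex  "under"
[0,6] S\PP  <B  k=5
[6,7] S\(S\PP)  lex  "quickly"
[0,7] S  <  k=6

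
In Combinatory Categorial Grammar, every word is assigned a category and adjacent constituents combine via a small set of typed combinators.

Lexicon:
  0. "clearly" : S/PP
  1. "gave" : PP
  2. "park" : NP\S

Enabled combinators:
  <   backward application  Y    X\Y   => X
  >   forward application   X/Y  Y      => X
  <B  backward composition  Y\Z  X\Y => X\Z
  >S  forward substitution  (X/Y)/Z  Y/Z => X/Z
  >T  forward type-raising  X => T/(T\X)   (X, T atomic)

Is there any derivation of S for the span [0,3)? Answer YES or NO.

S/PP PP NP\S
CKY chart[0,3] = {N/(N\NP), NP, NP/(NP\NP), PP/(PP\NP), S/(S\NP)}; S ∉ chart

NO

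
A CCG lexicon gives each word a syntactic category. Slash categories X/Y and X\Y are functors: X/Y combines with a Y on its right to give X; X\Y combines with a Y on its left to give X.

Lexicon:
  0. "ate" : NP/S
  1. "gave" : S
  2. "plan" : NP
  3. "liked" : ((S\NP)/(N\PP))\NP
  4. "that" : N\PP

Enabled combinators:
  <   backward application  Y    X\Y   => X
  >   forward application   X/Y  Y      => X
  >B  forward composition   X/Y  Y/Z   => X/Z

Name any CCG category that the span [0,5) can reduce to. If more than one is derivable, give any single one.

S

[0,5] S   <
  [0,2] NP   >
    [0,1] "ate" : NP/S
    [1,2] "gave" : S
  [2,5] S\NP   >
    [2,4] (S\NP)/(N\PP)   <
      [2,3] "plan" : NP
      [3,4] "liked" : ((S\NP)/(N\PP))\NP
    [4,5] "that" : N\PP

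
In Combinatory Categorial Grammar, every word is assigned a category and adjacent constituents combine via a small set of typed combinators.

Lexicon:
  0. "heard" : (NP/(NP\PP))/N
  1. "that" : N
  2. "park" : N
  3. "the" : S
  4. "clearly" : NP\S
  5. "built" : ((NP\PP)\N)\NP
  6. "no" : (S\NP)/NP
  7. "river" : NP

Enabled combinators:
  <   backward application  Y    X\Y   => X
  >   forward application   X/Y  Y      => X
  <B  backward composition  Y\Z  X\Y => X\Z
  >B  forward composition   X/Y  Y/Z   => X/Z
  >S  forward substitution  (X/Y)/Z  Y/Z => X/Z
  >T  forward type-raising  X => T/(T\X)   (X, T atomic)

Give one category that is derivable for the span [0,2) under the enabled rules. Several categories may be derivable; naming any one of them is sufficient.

[0,8] S   <
  [0,6] NP   >
    [0,2] NP/(NP\PP)   >
      [0,1] "heard" : (NP/(NP\PP))/N
      [1,2] "that" : N
    [2,6] NP\PP   <
      [2,3] "park" : N
      [3,6] (NP\PP)\N   <
        [3,5] NP   >
          [3,4] NP/(NP\S)   >T
            [3,4] "the" : S
          [4,5] "clearly" : NP\S
        [5,6] "built" : ((NP\PP)\N)\NP
  [6,8] S\NP   >
    [6,7] "no" : (S\NP)/NP
    [7,8] "river" : NP

NP/(NP\PP)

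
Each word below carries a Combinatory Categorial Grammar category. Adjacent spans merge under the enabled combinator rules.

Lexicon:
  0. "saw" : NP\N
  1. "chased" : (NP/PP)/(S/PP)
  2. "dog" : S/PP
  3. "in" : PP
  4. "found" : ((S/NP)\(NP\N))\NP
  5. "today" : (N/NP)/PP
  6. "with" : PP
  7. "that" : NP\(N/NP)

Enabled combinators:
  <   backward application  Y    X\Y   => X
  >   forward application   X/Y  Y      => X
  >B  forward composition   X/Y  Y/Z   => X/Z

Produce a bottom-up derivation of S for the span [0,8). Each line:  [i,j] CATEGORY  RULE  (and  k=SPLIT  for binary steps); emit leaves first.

[0,8] S   >
  [0,5] S/NP   <
    [0,1] "saw" : NP\N
    [1,5] (S/NP)\(NP\N)   <
      [1,4] NP   >
        [1,3] NP/PP   >
          [1,2] "chased" : (NP/PP)/(S/PP)
          [2,3] "dog" : S/PP
        [3,4] "in" : PP
      [4,5] "found" : ((S/NP)\(NP\N))\NP
  [5,8] NP   <
    [5,7] N/NP   >
      [5,6] "today" : (N/NP)/PP
      [6,7] "with" : PP
    [7,8] "that" : NP\(N/NP)

[0,1] NP\N  lex  "saw"
[1,2] (NP/PP)/(S/PP)  lex  "chased"
[2,3] S/PP  lex  "dog"
[1,3] NP/PP  >  k=2
[3,4] PP  lex  "in"
[1,4] NP  >  k=3
[4,5] ((S/NP)\(NP\N))\NP  lex  "found"
[1,5] (S/NP)\(NP\N)  <  k=4
[0,5] S/NP  <  k=1
[5,6] (N/NP)/PP  lex  "today"
[6,7] PP  lex  "with"
[5,7] N/NP  >  k=6
[7,8] NP\(N/NP)  lex  "that"
[5,8] NP  <  k=7
[0,8] S  >  k=5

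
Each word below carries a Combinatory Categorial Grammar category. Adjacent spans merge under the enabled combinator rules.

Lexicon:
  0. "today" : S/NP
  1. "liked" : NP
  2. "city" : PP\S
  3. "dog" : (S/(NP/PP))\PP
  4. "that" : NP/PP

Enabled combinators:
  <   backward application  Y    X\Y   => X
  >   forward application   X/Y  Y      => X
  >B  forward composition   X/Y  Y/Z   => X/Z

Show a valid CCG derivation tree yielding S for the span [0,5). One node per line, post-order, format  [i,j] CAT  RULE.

[0,1] S/NP  lex  "today"
[1,2] NP  lex  "liked"
[0,2] S  >  k=1
[2,3] PP\S  lex  "city"
[0,3] PP  <  k=2
[3,4] (S/(NP/PP))\PP  lex  "dog"
[0,4] S/(NP/PP)  <  k=3
[4,5] NP/PP  lex  "that"
[0,5] S  >  k=4

[0,5] S   >
  [0,4] S/(NP/PP)   <
    [0,3] PP   <
      [0,2] S   >
        [0,1] "today" : S/NP
        [1,2] "liked" : NP
      [2,3] "city" : PP\S
    [3,4] "dog" : (S/(NP/PP))\PP
  [4,5] "that" : NP/PP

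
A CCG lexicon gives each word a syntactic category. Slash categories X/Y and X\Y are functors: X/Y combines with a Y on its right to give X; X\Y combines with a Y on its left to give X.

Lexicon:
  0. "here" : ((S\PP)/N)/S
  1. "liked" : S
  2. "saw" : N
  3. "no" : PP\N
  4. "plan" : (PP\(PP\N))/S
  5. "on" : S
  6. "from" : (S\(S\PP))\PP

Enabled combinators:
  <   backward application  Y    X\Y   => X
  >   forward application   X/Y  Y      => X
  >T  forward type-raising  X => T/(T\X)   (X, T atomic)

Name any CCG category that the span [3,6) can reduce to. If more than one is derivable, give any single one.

[0,7] S   <
  [0,3] S\PP   >
    [0,2] (S\PP)/N   >
      [0,1] "here" : ((S\PP)/N)/S
      [1,2] "liked" : S
    [2,3] "saw" : N
  [3,7] S\(S\PP)   <
    [3,6] PP   <
      [3,4] "no" : PP\N
      [4,6] PP\(PP\N)   >
        [4,5] "plan" : (PP\(PP\N))/S
        [5,6] "on" : S
    [6,7] "from" : (S\(S\PP))\PP

PP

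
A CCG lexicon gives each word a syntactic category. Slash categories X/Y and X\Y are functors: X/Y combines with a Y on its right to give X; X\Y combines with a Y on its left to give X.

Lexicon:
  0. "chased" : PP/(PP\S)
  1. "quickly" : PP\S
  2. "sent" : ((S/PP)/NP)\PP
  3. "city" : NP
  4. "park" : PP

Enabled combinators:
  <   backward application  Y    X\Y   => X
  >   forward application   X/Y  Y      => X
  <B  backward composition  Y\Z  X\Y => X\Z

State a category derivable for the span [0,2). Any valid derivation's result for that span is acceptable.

PP

[0,5] S   >
  [0,4] S/PP   >
    [0,3] (S/PP)/NP   <
      [0,2] PP   >
        [0,1] "chased" : PP/(PP\S)
        [1,2] "quickly" : PP\S
      [2,3] "sent" : ((S/PP)/NP)\PP
    [3,4] "city" : NP
  [4,5] "park" : PP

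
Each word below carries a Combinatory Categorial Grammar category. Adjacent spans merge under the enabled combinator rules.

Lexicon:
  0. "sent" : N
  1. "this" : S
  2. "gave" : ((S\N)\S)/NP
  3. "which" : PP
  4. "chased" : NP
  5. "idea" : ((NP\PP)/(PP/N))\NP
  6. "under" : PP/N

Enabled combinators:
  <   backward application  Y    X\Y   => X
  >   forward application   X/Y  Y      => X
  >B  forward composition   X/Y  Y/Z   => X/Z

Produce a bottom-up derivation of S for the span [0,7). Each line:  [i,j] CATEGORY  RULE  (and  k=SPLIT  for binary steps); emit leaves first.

[0,7] S   <
  [0,1] "sent" : N
  [1,7] S\N   <
    [1,2] "this" : S
    [2,7] (S\N)\S   >
      [2,3] "gave" : ((S\N)\S)/NP
      [3,7] NP   <
        [3,4] "which" : PP
        [4,7] NP\PP   >
          [4,6] (NP\PP)/(PP/N)   <
            [4,5] "chased" : NP
            [5,6] "idea" : ((NP\PP)/(PP/N))\NP
          [6,7] "under" : PP/N

[0,1] N  lex  "sent"
[1,2] S  lex  "this"
[2,3] ((S\N)\S)/NP  lex  "gave"
[3,4] PP  lex  "which"
[4,5] NP  lex  "chased"
[5,6] ((NP\PP)/(PP/N))\NP  lex  "idea"
[4,6] (NP\PP)/(PP/N)  <  k=5
[6,7] PP/N  lex  "under"
[4,7] NP\PP  >  k=6
[3,7] NP  <  k=4
[2,7] (S\N)\S  >  k=3
[1,7] S\N  <  k=2
[0,7] S  <  k=1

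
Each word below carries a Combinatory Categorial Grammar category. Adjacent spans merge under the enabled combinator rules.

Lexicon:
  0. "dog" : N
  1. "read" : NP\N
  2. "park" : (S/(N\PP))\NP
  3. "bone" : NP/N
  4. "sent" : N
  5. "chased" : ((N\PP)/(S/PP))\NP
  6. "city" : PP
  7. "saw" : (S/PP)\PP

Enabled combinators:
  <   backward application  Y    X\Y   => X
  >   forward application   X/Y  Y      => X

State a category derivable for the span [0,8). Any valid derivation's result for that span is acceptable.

[0,8] S   >
  [0,3] S/(N\PP)   <
    [0,2] NP   <
      [0,1] "dog" : N
      [1,2] "read" : NP\N
    [2,3] "park" : (S/(N\PP))\NP
  [3,8] N\PP   >
    [3,6] (N\PP)/(S/PP)   <
      [3,5] NP   >
        [3,4] "bone" : NP/N
        [4,5] "sent" : N
      [5,6] "chased" : ((N\PP)/(S/PP))\NP
    [6,8] S/PP   <
      [6,7] "city" : PP
      [7,8] "saw" : (S/PP)\PP

S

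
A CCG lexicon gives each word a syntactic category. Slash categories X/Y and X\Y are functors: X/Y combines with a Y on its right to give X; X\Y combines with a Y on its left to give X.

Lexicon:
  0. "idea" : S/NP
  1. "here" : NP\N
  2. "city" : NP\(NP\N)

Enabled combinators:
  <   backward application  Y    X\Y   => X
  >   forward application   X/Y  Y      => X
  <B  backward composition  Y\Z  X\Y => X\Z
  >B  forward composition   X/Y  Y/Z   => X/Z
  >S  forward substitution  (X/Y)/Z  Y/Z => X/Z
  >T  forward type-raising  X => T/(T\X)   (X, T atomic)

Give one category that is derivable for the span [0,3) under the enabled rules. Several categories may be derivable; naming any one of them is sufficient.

S

[0,3] S   >
  [0,1] "idea" : S/NP
  [1,3] NP   <
    [1,2] "here" : NP\N
    [2,3] "city" : NP\(NP\N)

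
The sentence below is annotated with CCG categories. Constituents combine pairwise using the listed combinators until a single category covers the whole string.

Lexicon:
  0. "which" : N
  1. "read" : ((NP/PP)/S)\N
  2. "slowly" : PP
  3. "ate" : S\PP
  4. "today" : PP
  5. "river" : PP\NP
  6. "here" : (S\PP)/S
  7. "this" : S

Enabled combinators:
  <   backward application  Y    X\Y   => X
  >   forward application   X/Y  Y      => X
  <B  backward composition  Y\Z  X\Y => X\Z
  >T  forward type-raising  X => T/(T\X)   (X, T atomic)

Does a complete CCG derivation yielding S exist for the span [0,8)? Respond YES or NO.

YES

[0,8] S   <
  [0,5] NP   >
    [0,4] NP/PP   >
      [0,2] (NP/PP)/S   <
        [0,1] "which" : N
        [1,2] "read" : ((NP/PP)/S)\N
      [2,4] S   >
        [2,3] S/(S\PP)   >T
          [2,3] "slowly" : PP
        [3,4] "ate" : S\PP
    [4,5] "today" : PP
  [5,8] S\NP   <B
    [5,6] "river" : PP\NP
    [6,8] S\PP   >
      [6,7] "here" : (S\PP)/S
      [7,8] "this" : S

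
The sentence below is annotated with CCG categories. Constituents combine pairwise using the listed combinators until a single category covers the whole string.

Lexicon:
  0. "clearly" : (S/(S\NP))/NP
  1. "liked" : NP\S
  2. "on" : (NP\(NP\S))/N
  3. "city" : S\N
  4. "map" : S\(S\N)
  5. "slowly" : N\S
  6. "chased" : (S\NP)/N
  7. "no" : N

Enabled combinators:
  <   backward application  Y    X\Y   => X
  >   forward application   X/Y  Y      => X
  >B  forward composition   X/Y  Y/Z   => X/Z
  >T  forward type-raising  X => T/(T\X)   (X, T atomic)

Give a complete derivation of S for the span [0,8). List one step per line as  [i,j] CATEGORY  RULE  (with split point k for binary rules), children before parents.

[0,8] S   >
  [0,6] S/(S\NP)   >
    [0,1] "clearly" : (S/(S\NP))/NP
    [1,6] NP   <
      [1,2] "liked" : NP\S
      [2,6] NP\(NP\S)   >
        [2,3] "on" : (NP\(NP\S))/N
        [3,6] N   <
          [3,5] S   <
            [3,4] "city" : S\N
            [4,5] "map" : S\(S\N)
          [5,6] "slowly" : N\S
  [6,8] S\NP   >
    [6,7] "chased" : (S\NP)/N
    [7,8] "no" : N

[0,1] (S/(S\NP))/NP  lex  "clearly"
[1,2] NP\S  lex  "liked"
[2,3] (NP\(NP\S))/N  lex  "on"
[3,4] S\N  lex  "city"
[4,5] S\(S\N)  lex  "map"
[3,5] S  <  k=4
[5,6] N\S  lex  "slowly"
[3,6] N  <  k=5
[2,6] NP\(NP\S)  >  k=3
[1,6] NP  <  k=2
[0,6] S/(S\NP)  >  k=1
[6,7] (S\NP)/N  lex  "chased"
[7,8] N  lex  "no"
[6,8] S\NP  >  k=7
[0,8] S  >  k=6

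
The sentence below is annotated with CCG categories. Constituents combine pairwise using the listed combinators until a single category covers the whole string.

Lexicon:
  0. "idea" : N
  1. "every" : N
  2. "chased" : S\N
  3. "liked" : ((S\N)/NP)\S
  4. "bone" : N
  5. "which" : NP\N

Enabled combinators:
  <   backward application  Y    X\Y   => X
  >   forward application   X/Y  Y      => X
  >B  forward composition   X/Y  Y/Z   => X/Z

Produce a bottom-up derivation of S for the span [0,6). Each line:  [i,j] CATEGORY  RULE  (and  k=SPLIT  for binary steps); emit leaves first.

[0,6] S   <
  [0,1] "idea" : N
  [1,6] S\N   >
    [1,4] (S\N)/NP   <
      [1,3] S   <
        [1,2] "every" : N
        [2,3] "chased" : S\N
      [3,4] "liked" : ((S\N)/NP)\S
    [4,6] NP   <
      [4,5] "bone" : N
      [5,6] "which" : NP\N

[0,1] N  lex  "idea"
[1,2] N  lex  "every"
[2,3] S\N  lex  "chased"
[1,3] S  <  k=2
[3,4] ((S\N)/NP)\S  lex  "liked"
[1,4] (S\N)/NP  <  k=3
[4,5] N  lex  "bone"
[5,6] NP\N  lex  "which"
[4,6] NP  <  k=5
[1,6] S\N  >  k=4
[0,6] S  <  k=1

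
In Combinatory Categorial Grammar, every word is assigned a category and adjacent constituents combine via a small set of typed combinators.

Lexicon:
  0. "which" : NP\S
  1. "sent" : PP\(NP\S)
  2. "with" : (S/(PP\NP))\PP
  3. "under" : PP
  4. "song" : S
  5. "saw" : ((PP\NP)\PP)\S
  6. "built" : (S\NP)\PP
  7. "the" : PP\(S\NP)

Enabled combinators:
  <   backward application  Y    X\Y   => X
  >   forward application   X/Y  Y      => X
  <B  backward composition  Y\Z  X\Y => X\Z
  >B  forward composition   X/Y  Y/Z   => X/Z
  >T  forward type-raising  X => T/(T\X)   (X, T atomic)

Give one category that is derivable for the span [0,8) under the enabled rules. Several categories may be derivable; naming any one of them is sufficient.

[0,8] S   >
  [0,3] S/(PP\NP)   <
    [0,2] PP   <
      [0,1] "which" : NP\S
      [1,2] "sent" : PP\(NP\S)
    [2,3] "with" : (S/(PP\NP))\PP
  [3,8] PP\NP   <B
    [3,6] PP\NP   <
      [3,4] "under" : PP
      [4,6] (PP\NP)\PP   <
        [4,5] "song" : S
        [5,6] "saw" : ((PP\NP)\PP)\S
    [6,8] PP\PP   <B
      [6,7] "built" : (S\NP)\PP
      [7,8] "the" : PP\(S\NP)

S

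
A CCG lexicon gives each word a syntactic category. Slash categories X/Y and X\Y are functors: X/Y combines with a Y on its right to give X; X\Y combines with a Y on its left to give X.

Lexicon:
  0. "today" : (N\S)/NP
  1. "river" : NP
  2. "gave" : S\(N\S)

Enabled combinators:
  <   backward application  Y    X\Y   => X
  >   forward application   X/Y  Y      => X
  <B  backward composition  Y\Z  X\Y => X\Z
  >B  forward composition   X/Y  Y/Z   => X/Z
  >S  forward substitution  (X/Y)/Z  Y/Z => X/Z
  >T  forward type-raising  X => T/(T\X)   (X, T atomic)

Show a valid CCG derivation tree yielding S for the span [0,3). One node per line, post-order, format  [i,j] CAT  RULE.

[0,1] (N\S)/NP  lex  "today"
[1,2] NP  lex  "river"
[0,2] N\S  >  k=1
[2,3] S\(N\S)  lex  "gave"
[0,3] S  <  k=2

[0,3] S   <
  [0,2] N\S   >
    [0,1] "today" : (N\S)/NP
    [1,2] "river" : NP
  [2,3] "gave" : S\(N\S)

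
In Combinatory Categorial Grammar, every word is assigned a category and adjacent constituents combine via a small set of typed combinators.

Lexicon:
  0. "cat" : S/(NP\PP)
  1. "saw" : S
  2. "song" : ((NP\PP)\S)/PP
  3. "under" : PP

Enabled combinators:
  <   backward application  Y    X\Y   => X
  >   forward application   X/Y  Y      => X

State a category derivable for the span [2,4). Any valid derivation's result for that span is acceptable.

(NP\PP)\S

[0,4] S   >
  [0,1] "cat" : S/(NP\PP)
  [1,4] NP\PP   <
    [1,2] "saw" : S
    [2,4] (NP\PP)\S   >
      [2,3] "song" : ((NP\PP)\S)/PP
      [3,4] "under" : PP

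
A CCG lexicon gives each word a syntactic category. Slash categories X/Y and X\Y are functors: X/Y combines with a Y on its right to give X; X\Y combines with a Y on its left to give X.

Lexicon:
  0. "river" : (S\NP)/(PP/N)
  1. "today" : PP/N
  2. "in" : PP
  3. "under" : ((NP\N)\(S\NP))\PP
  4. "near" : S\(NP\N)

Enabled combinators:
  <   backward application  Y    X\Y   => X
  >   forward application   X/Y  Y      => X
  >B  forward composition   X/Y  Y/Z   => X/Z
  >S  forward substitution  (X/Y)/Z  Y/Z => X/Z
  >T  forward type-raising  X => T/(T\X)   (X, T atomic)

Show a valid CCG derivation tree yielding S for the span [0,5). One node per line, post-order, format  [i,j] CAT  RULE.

[0,1] (S\NP)/(PP/N)  lex  "river"
[1,2] PP/N  lex  "today"
[0,2] S\NP  >  k=1
[2,3] PP  lex  "in"
[3,4] ((NP\N)\(S\NP))\PP  lex  "under"
[2,4] (NP\N)\(S\NP)  <  k=3
[0,4] NP\N  <  k=2
[4,5] S\(NP\N)  lex  "near"
[0,5] S  <  k=4

[0,5] S   <
  [0,4] NP\N   <
    [0,2] S\NP   >
      [0,1] "river" : (S\NP)/(PP/N)
      [1,2] "today" : PP/N
    [2,4] (NP\N)\(S\NP)   <
      [2,3] "in" : PP
      [3,4] "under" : ((NP\N)\(S\NP))\PP
  [4,5] "near" : S\(NP\N)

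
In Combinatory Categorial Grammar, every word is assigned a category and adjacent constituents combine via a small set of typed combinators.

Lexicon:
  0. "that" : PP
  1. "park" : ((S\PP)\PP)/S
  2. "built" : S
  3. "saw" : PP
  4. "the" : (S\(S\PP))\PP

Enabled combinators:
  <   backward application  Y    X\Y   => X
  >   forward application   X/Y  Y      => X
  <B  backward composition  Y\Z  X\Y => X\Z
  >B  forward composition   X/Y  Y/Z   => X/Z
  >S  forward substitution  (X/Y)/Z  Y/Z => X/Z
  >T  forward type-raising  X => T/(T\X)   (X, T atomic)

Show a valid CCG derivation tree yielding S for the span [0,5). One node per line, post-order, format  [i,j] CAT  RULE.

[0,5] S   <
  [0,3] S\PP   <
    [0,1] "that" : PP
    [1,3] (S\PP)\PP   >
      [1,2] "park" : ((S\PP)\PP)/S
      [2,3] "built" : S
  [3,5] S\(S\PP)   <
    [3,4] "saw" : PP
    [4,5] "the" : (S\(S\PP))\PP

[0,1] PP  lex  "that"
[1,2] ((S\PP)\PP)/S  lex  "park"
[2,3] S  lex  "built"
[1,3] (S\PP)\PP  >  k=2
[0,3] S\PP  <  k=1
[3,4] PP  lex  "saw"
[4,5] (S\(S\PP))\PP  lex  "the"
[3,5] S\(S\PP)  <  k=4
[0,5] S  <  k=3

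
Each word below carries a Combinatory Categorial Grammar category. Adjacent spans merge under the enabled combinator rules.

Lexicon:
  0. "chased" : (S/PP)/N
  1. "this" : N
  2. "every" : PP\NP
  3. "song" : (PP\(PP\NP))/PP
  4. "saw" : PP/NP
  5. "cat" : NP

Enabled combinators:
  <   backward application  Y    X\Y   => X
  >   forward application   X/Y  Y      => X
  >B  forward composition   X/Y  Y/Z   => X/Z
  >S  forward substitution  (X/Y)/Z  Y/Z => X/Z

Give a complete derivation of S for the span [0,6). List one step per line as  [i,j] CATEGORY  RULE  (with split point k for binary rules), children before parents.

[0,1] (S/PP)/N  lex  "chased"
[1,2] N  lex  "this"
[0,2] S/PP  >  k=1
[2,3] PP\NP  lex  "every"
[3,4] (PP\(PP\NP))/PP  lex  "song"
[4,5] PP/NP  lex  "saw"
[5,6] NP  lex  "cat"
[4,6] PP  >  k=5
[3,6] PP\(PP\NP)  >  k=4
[2,6] PP  <  k=3
[0,6] S  >  k=2

[0,6] S   >
  [0,2] S/PP   >
    [0,1] "chased" : (S/PP)/N
    [1,2] "this" : N
  [2,6] PP   <
    [2,3] "every" : PP\NP
    [3,6] PP\(PP\NP)   >
      [3,4] "song" : (PP\(PP\NP))/PP
      [4,6] PP   >
        [4,5] "saw" : PP/NP
        [5,6] "cat" : NP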